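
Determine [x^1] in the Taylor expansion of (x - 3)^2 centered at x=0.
Expand to order 1: (x - 3)^2 = 9 - 6·x + O(x^2).
The coefficient of x^1 is -6.

Final answer: -6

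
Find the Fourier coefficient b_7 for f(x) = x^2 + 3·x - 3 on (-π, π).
b_7 = (1/π) ∫_{-π}^{π} f(x)·sin(7x) dx.
Evaluate the integral (use parity and integration by parts as needed): b_7 = 6/7.

Final answer: 6/7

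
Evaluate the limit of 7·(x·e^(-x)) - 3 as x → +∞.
Evaluate the dominant behaviour as x → +∞; each term tends to a finite value or vanishes.
Limit = -3.

Final answer: -3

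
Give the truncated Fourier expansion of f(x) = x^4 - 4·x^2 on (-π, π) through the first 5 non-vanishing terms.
(64 - 8·π^2)·cos(x) + (-7 + 2·π^2)·cos(2·x) + (64/27 - 8·π^2/9)·cos(3·x) + (-19/16 + π^2/2)·cos(4·x) - 4·π^2/3 + π^4/5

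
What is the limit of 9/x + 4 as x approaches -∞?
Evaluate the dominant behaviour as x → -∞; each term tends to a finite value or vanishes.
Limit = 4.

Final answer: 4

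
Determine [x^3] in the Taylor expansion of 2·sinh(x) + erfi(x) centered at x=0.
Expand to order 3: 2·sinh(x) + erfi(x) = x^3·(1/3 + 2/(3·√(π))) + x·(2/√(π) + 2) + O(x^4).
The coefficient of x^3 is 1/3 + 2/(3·√(π)).

Final answer: 1/3 + 2/(3·√(π))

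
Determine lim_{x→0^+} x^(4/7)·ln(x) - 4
The product is a 0·∞ indeterminate form at x → 0⁺.
Rewrite the product as ln(x) / x^(-4/7) and apply L'Hôpital, or use the standard hierarchy x^(-4/7) ≫ |ln x| as x → 0⁺.
The indeterminate product → 0, so the limit = -4.

Final answer: -4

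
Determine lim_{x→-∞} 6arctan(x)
Evaluate the dominant behaviour as x → -∞; each term tends to a finite value or vanishes.
Limit = -3·π.

Final answer: -3·π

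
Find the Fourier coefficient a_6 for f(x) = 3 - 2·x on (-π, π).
a_6 = (1/π) ∫_{-π}^{π} f(x)·cos(6x) dx.
Evaluate the integral (use parity and integration by parts as needed): a_6 = 0.

Final answer: 0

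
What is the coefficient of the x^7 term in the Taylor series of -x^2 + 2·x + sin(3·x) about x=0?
Expand to order 7: -x^2 + 2·x + sin(3·x) = -243·x^7/560 + 81·x^5/40 - 9·x^3/2 - x^2 + 5·x + O(x^8).
The coefficient of x^7 is -243/560.

Final answer: -243/560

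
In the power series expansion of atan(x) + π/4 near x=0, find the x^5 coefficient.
Expand to order 5: atan(x) + π/4 = x^5/5 - x^3/3 + x + π/4 + O(x^6).
The coefficient of x^5 is 1/5.

Final answer: 1/5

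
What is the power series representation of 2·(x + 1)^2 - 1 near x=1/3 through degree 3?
23/9 + 16·(x - 1/3)/3 + 2·(x - 1/3)^2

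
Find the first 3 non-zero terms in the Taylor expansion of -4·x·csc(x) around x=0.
-7·x^4/90 - 2·x^2/3 - 4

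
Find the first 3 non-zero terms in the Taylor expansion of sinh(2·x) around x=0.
4·x^5/15 + 4·x^3/3 + 2·x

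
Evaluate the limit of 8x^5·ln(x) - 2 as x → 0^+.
The product is a 0·∞ indeterminate form at x → 0⁺.
Rewrite the product as 8·ln(x) / x^(-5) and apply L'Hôpital, or use the standard hierarchy x^(-5) ≫ |ln x| as x → 0⁺.
The indeterminate product → 0, so the limit = -2.

Final answer: -2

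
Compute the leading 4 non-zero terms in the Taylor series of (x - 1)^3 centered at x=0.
x^3 - 3·x^2 + 3·x - 1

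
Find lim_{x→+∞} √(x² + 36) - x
This is an ∞ − ∞ indeterminate form.
Multiply and divide by the conjugate √(x²+36) + x; the x² terms cancel, leaving 36/(√(x²+36)+x) → 0.
Limit = 0.

Final answer: 0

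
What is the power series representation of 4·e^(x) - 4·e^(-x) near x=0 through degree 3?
4·x^3/3 + 8·x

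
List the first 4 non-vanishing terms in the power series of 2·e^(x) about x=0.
x^3/3 + x^2 + 2·x + 2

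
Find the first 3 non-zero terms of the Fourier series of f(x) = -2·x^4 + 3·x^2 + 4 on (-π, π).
(-108 + 16·π^2)·cos(x) + (9 - 4·π^2)·cos(2·x) - 2·π^4/5 + 4 + π^2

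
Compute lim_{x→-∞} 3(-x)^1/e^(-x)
This is an ∞/∞ indeterminate form as x → -∞.
Compare growth rates of the dominant terms (exponentials ≫ polynomials ≫ logarithms), or apply L'Hôpital's rule; the quotient → 0.
Limit = 0.

Final answer: 0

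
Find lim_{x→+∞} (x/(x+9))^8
As x → +∞: x/(x+9) = 1/(1 + 9/x) → 1, and the 8th power of a limit-1 base also → 1.
Limit = 1.

Final answer: 1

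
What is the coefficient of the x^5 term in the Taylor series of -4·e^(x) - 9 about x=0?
Expand to order 5: -4·e^(x) - 9 = -x^5/30 - x^4/6 - 2·x^3/3 - 2·x^2 - 4·x - 13 + O(x^6).
The coefficient of x^5 is -1/30.

Final answer: -1/30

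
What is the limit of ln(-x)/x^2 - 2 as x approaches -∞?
The quotient is an ∞/∞ indeterminate form as x → -∞.
Compare growth rates of the dominant terms (exponentials ≫ polynomials ≫ logarithms), or apply L'Hôpital's rule; the quotient → 0.
Adding the constant: 0 - 2 = -2. Limit = -2.

Final answer: -2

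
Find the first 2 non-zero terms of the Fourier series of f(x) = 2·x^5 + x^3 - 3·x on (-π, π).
(-78·π^2 + 4·π^4 + 462)·sin(x) + (-2·π^4 - 21/2 + 9·π^2)·sin(2·x)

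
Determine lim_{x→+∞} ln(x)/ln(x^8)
This is an ∞/∞ indeterminate form as x → +∞.
Write ln(x^8) = 8·ln(x), reducing the quotient to 1/8.
Limit = 1/8.

Final answer: 1/8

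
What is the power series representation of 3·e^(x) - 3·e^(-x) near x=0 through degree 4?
x^3 + 6·x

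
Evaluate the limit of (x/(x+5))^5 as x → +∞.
As x → +∞: x/(x+5) = 1/(1 + 5/x) → 1, and the 5th power of a limit-1 base also → 1.
Limit = 1.

Final answer: 1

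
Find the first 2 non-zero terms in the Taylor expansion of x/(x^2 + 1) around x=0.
-x^3 + x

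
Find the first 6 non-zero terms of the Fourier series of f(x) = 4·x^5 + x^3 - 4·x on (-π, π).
(-158·π^2 + 8·π^4 + 940)·sin(x) + (-4·π^4 - 49/2 + 19·π^2)·sin(2·x) + (-142·π^2/27 + 68/81 + 8·π^4/3)·sin(3·x) + (-2·π^4 + 5/4 + 2·π^2)·sin(4·x) + (-22·π^2/25 - 868/625 + 8·π^4/5)·sin(5·x) + (-4·π^4/3 + 205/162 + 11·π^2/27)·sin(6·x)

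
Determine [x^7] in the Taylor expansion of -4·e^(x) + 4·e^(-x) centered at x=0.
Expand to order 7: -4·e^(x) + 4·e^(-x) = -x^7/630 - x^5/15 - 4·x^3/3 - 8·x + O(x^8).
The coefficient of x^7 is -1/630.

Final answer: -1/630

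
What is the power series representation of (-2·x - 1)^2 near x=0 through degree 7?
4·x^2 + 4·x + 1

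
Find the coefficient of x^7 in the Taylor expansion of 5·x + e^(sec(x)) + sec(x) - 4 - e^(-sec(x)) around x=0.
Expand to order 7: 5·x + e^(sec(x)) + sec(x) - 4 - e^(-sec(x)) = x^6·(e^(-1)/720 + 61/720 + 151·e/720) + x^4·(e^(-1)/12 + 5/24 + e/3) + x^2·(e^(-1)/2 + 1/2 + e/2) + 5·x - 3 - e^(-1) + e + O(x^8).
The coefficient of x^7 is 0.

Final answer: 0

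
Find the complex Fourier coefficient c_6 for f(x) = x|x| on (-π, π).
Compute the real Fourier coefficients first: a_6 = 0, b_6 = -π/3.
Then c_6 = (a_6 − i·b_6)/2 = i·π/6.

Final answer: i·π/6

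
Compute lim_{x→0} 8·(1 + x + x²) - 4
Direct substitution at x = 0 gives 4.

Final answer: 4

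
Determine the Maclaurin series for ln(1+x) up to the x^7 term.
x^7/7 - x^6/6 + x^5/5 - x^4/4 + x^3/3 - x^2/2 + x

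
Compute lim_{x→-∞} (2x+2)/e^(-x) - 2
The quotient is an ∞/∞ indeterminate form as x → -∞.
Compare growth rates of the dominant terms (exponentials ≫ polynomials ≫ logarithms), or apply L'Hôpital's rule; the quotient → 0.
Adding the constant: 0 - 2 = -2. Limit = -2.

Final answer: -2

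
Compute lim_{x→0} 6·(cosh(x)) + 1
Direct substitution at x = 0 gives 7.

Final answer: 7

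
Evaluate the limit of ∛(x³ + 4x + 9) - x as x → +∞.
This is an ∞ − ∞ indeterminate form.
Multiply by (A² + AB + B²)/(A² + AB + B²) where A = ∛(x³+4x + 9), B = x to use A³ − B³ = (A−B)(A²+AB+B²); the x³ terms cancel, leaving (4x + 9)/(A²+AB+B²) with denominator ~ 3x², so the limit is 0.
Limit = 0.

Final answer: 0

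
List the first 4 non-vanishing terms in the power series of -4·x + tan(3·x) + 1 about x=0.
162·x^5/5 + 9·x^3 - x + 1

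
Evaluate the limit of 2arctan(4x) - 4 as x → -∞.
Evaluate the dominant behaviour as x → -∞; each term tends to a finite value or vanishes.
Limit = -4 - π.

Final answer: -4 - π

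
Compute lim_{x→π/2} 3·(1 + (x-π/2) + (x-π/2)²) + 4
Direct substitution at x = π/2 gives 7.

Final answer: 7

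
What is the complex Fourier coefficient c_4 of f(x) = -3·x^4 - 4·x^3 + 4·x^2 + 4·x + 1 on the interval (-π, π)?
Compute the real Fourier coefficients first: a_4 = 25/16 - 3·π^2/2, b_4 = -11/4 + 2·π^2.
Then c_4 = (a_4 − i·b_4)/2 = -3·π^2/4 + 25/32 - i·π^2 + 11·i/8.

Final answer: -3·π^2/4 + 25/32 - i·π^2 + 11·i/8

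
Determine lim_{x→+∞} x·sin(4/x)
As x → +∞: let u = 4/x → 0⁺; then x·sin(4/x) = 4·sin(u)/u → 4·1 = 4.
Limit = 4.

Final answer: 4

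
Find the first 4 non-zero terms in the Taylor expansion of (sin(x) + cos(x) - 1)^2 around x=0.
x^5/4 - x^4/12 - x^3 + x^2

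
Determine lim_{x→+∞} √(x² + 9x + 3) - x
As x → +∞: multiply by the conjugate to get (9x+3)/(√(x²+9x+3)+x); the denominator ~ 2x, so the limit is 9/2.
Limit = 9/2.

Final answer: 9/2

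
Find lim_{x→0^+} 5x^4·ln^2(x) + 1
The product is a 0·∞ indeterminate form at x → 0⁺.
Rewrite the product as 5·ln^2(x) / x^(-4) and apply L'Hôpital, or use the standard hierarchy x^(-4) ≫ |ln x|^2 as x → 0⁺.
The indeterminate product → 0, so the limit = 1.

Final answer: 1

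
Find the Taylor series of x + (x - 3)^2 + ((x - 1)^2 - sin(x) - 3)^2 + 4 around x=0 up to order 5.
11·x^5/30 - 20·x^3/3 + 6·x^2 + 7·x + 17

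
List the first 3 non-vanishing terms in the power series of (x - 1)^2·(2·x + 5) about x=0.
x^2 - 8·x + 5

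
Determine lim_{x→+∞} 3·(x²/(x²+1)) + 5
Evaluate the dominant behaviour as x → +∞; each term tends to a finite value or vanishes.
Limit = 8.

Final answer: 8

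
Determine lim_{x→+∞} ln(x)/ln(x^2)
This is an ∞/∞ indeterminate form as x → +∞.
Write ln(x^2) = 2·ln(x), reducing the quotient to 1/2.
Limit = 1/2.

Final answer: 1/2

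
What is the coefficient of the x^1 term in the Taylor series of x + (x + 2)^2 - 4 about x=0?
Expand to order 1: x + (x + 2)^2 - 4 = 5·x + O(x^2).
The coefficient of x^1 is 5.

Final answer: 5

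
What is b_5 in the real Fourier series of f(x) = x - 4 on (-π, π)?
b_5 = (1/π) ∫_{-π}^{π} f(x)·sin(5x) dx.
Evaluate the integral (use parity and integration by parts as needed): b_5 = 2/5.

Final answer: 2/5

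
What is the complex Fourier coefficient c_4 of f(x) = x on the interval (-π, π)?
Compute the real Fourier coefficients first: a_4 = 0, b_4 = -1/2.
Then c_4 = (a_4 − i·b_4)/2 = i/4.

Final answer: i/4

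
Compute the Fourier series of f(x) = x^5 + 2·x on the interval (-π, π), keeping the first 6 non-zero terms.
(-40·π^2 + 2·π^4 + 244)·sin(x) + (-π^4 - 19/2 + 5·π^2)·sin(2·x) + (-40·π^2/27 + 188/81 + 2·π^4/3)·sin(3·x) + (-π^4/2 - 79/64 + 5·π^2/8)·sin(4·x) + (-8·π^2/25 + 548/625 + 2·π^4/5)·sin(5·x) + (-π^4/3 - 113/162 + 5·π^2/27)·sin(6·x)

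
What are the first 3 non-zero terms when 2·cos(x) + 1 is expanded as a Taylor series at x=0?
x^4/12 - x^2 + 3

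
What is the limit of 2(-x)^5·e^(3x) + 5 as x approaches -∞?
The product is a 0·∞ indeterminate form at x → -∞.
Rewrite the product as 2(-x)^5 / e^(-3x) (an ∞/∞ form) and apply L'Hôpital, or use the standard hierarchy e^(3|x|) ≫ |(-x)^5| as x → -∞.
The indeterminate product → 0, so the limit = 5.

Final answer: 5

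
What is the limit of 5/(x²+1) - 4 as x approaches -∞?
Evaluate the dominant behaviour as x → -∞; each term tends to a finite value or vanishes.
Limit = -4.

Final answer: -4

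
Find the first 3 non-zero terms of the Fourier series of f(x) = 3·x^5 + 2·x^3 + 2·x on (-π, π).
(-116·π^2 + 6·π^4 + 700)·sin(x) + (-3·π^4 - 43/2 + 13·π^2)·sin(2·x) + (-28·π^2/9 + 92/27 + 2·π^4)·sin(3·x)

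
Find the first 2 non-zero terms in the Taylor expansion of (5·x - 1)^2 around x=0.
1 - 10·x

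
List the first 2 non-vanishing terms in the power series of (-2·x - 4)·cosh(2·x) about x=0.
-2·x - 4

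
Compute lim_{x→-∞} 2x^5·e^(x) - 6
The product is a 0·∞ indeterminate form at x → -∞.
Rewrite the product as 2x^5 / e^(-x) (an ∞/∞ form) and apply L'Hôpital, or use the standard hierarchy e^(|x|) ≫ |x^5| as x → -∞.
The indeterminate product → 0, so the limit = -6.

Final answer: -6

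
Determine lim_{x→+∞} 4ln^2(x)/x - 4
The quotient is an ∞/∞ indeterminate form as x → +∞.
The polynomial denominator x dominates the logarithmic numerator (any positive power of x ≫ ln^2(x) as x → ∞), so the quotient → 0.
Adding the constant: 0 - 4 = -4. Limit = -4.

Final answer: -4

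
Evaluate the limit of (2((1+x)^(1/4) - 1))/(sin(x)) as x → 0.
Both numerator and denominator → 0 as x → 0; this is a 0/0 indeterminate form.
Expand each to leading order near x = 0: numerator ~ x/2, denominator ~ x.
The limit of the ratio is 1/2.

Final answer: 1/2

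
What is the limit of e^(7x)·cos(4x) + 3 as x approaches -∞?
Evaluate the dominant behaviour as x → -∞; each term tends to a finite value or vanishes.
Limit = 3.

Final answer: 3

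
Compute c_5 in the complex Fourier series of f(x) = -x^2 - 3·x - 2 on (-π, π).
Compute the real Fourier coefficients first: a_5 = 4/25, b_5 = -6/5.
Then c_5 = (a_5 − i·b_5)/2 = 2/25 + 3·i/5.

Final answer: 2/25 + 3·i/5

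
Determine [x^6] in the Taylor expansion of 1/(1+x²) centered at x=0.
Expand to order 6: 1/(1+x²) = -x^6 + x^4 - x^2 + 1 + O(x^7).
The coefficient of x^6 is -1.

Final answer: -1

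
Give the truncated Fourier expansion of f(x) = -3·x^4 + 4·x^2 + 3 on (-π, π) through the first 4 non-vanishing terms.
(-160 + 24·π^2)·cos(x) + (13 - 6·π^2)·cos(2·x) + (-32/9 + 8·π^2/3)·cos(3·x) - 3·π^4/5 + 3 + 4·π^2/3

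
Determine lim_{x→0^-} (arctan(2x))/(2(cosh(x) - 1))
Both numerator and denominator → 0 as x → 0^-; this is a 0/0 indeterminate form.
Expand each to leading order near x = 0: numerator ~ 2·x, denominator ~ x^2.
The limit of the ratio is -∞.

Final answer: -∞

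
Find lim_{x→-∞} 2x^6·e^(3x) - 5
The product is a 0·∞ indeterminate form at x → -∞.
Rewrite the product as 2x^6 / e^(-3x) (an ∞/∞ form) and apply L'Hôpital, or use the standard hierarchy e^(3|x|) ≫ |x^6| as x → -∞.
The indeterminate product → 0, so the limit = -5.

Final answer: -5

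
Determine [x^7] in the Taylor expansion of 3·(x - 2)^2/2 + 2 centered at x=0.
Expand to order 7: 3·(x - 2)^2/2 + 2 = 3·x^2/2 - 6·x + 8 + O(x^8).
The coefficient of x^7 is 0.

Final answer: 0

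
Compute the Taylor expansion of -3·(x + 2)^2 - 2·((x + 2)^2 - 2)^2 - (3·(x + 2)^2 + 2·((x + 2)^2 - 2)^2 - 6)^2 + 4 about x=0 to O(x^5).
-3315·x^4 - 4248·x^3 - 3183·x^2 - 1276·x - 212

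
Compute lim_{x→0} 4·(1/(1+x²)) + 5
Direct substitution at x = 0 gives 9.

Final answer: 9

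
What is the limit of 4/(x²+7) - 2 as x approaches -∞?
Evaluate the dominant behaviour as x → -∞; each term tends to a finite value or vanishes.
Limit = -2.

Final answer: -2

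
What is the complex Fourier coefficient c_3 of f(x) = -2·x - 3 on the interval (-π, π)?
Compute the real Fourier coefficients first: a_3 = 0, b_3 = -4/3.
Then c_3 = (a_3 − i·b_3)/2 = 2·i/3.

Final answer: 2·i/3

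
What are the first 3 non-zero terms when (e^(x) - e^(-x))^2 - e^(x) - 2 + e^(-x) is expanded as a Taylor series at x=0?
4·x^2 - 2·x - 2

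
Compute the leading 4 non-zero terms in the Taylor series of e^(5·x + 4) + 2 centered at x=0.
125·x^3·e^(4)/6 + 25·x^2·e^(4)/2 + 5·x·e^(4) + 2 + e^(4)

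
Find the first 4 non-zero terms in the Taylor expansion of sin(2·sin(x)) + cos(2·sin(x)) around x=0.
-5·x^3/3 - 2·x^2 + 2·x + 1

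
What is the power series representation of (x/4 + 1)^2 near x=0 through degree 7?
x^2/16 + x/2 + 1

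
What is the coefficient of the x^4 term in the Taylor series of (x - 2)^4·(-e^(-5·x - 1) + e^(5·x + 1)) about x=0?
Expand to order 4: (x - 2)^4·(-e^(-5·x - 1) + e^(5·x + 1)) = x^4·(-4273·e^(-1)/3 + 11·e) + x^3·(136·e/3 + 2584·e^(-1)/3) + x^2·(-384·e^(-1) + 64·e) + x·(112·e^(-1) + 48·e) - 16·e^(-1) + 16·e + O(x^5).
The coefficient of x^4 is -4273·e^(-1)/3 + 11·e.

Final answer: -4273·e^(-1)/3 + 11·e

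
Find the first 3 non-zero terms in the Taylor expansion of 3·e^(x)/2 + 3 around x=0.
3·x^2/4 + 3·x/2 + 9/2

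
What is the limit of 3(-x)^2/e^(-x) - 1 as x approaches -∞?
The quotient is an ∞/∞ indeterminate form as x → -∞.
Compare growth rates of the dominant terms (exponentials ≫ polynomials ≫ logarithms), or apply L'Hôpital's rule; the quotient → 0.
Adding the constant: 0 - 1 = -1. Limit = -1.

Final answer: -1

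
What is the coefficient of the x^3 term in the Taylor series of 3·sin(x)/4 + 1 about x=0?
Expand to order 3: 3·sin(x)/4 + 1 = -x^3/8 + 3·x/4 + 1 + O(x^4).
The coefficient of x^3 is -1/8.

Final answer: -1/8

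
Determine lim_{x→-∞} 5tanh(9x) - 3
Evaluate the dominant behaviour as x → -∞; each term tends to a finite value or vanishes.
Limit = -8.

Final answer: -8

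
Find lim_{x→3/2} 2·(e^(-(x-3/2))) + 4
Direct substitution at x = 3/2 gives 6.

Final answer: 6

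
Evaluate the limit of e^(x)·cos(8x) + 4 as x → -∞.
Evaluate the dominant behaviour as x → -∞; each term tends to a finite value or vanishes.
Limit = 4.

Final answer: 4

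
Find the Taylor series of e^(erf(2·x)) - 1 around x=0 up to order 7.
x^7·(-128/(21·√(π)) - 512/(9·π^(5/2)) + 1024/(315·π^(7/2)) + 4864/(45·π^(3/2))) + x^6·(-512/(9·π^2) + 256/(45·π^3) + 1792/(45·π)) + x^5·(-128/(3·π^(3/2)) + 128/(15·π^(5/2)) + 32/(5·√(π))) + x^4·(-64/(3·π) + 32/(3·π^2)) + x^3·(-16/(3·√(π)) + 32/(3·π^(3/2))) + 8·x^2/π + 4·x/√(π)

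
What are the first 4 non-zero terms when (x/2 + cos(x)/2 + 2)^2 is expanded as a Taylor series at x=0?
-x^3/4 - x^2 + 5·x/2 + 25/4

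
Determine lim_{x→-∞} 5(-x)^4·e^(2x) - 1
The product is a 0·∞ indeterminate form at x → -∞.
Rewrite the product as 5(-x)^4 / e^(-2x) (an ∞/∞ form) and apply L'Hôpital, or use the standard hierarchy e^(2|x|) ≫ |(-x)^4| as x → -∞.
The indeterminate product → 0, so the limit = -1.

Final answer: -1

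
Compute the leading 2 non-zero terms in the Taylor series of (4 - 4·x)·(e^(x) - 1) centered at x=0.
-2·x^2 + 4·x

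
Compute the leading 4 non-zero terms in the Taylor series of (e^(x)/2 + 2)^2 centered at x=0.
2·x^3/3 + 3·x^2/2 + 5·x/2 + 25/4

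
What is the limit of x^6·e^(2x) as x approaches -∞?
This is a 0·∞ indeterminate form at x → -∞.
Rewrite the product as x^6 / e^(-2x) (an ∞/∞ form) and apply L'Hôpital, or use the standard hierarchy e^(2|x|) ≫ |x^6| as x → -∞.
The indeterminate product → 0, so the limit = 0.

Final answer: 0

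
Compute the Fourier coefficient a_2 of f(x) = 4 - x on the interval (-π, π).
a_2 = (1/π) ∫_{-π}^{π} f(x)·cos(2x) dx.
Evaluate the integral (use parity and integration by parts as needed): a_2 = 0.

Final answer: 0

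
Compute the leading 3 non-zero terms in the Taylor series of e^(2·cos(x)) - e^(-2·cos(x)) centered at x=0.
x^4·(-5·e^(-2)/12 + 7·e^(2)/12) + x^2·(-e^(2) - e^(-2)) - e^(-2) + e^(2)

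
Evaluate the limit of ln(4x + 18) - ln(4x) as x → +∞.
This is an ∞ − ∞ indeterminate form.
Combine the logarithms: ln(4x+18) − ln(4x) = ln((4x+18)/(4x)) = ln(1 + 18/(4x)) → ln(1) = 0.
Limit = 0.

Final answer: 0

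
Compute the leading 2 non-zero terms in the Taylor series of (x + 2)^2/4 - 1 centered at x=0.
x^2/4 + x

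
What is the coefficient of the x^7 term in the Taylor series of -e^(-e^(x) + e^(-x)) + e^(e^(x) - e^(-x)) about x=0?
989/1260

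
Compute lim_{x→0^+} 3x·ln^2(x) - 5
The product is a 0·∞ indeterminate form at x → 0⁺.
Rewrite the product as 3·ln^2(x) / x^(-1) and apply L'Hôpital, or use the standard hierarchy x^(-1) ≫ |ln x|^2 as x → 0⁺.
The indeterminate product → 0, so the limit = -5.

Final answer: -5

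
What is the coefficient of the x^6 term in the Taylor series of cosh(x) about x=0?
Expand to order 6: cosh(x) = x^6/720 + x^4/24 + x^2/2 + 1 + O(x^7).
The coefficient of x^6 is 1/720.

Final answer: 1/720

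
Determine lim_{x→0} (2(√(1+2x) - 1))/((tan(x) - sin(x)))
Both numerator and denominator → 0 as x → 0; this is a 0/0 indeterminate form.
Expand each to leading order near x = 0: numerator ~ 2·x, denominator ~ x^3/2.
The limit of the ratio is ∞.

Final answer: ∞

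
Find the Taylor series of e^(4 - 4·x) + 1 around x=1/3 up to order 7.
1 + e^(8/3) - 4·e^(8/3)·(x - 1/3) + 8·e^(8/3)·(x - 1/3)^2 - 32·e^(8/3)·(x - 1/3)^3/3 + 32·e^(8/3)·(x - 1/3)^4/3 - 128·e^(8/3)·(x - 1/3)^5/15 + 256·e^(8/3)·(x - 1/3)^6/45 - 1024·e^(8/3)·(x - 1/3)^7/315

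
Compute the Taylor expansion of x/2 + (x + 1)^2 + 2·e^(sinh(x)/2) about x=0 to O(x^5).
17·x^4/192 + 5·x^3/24 + 5·x^2/4 + 7·x/2 + 3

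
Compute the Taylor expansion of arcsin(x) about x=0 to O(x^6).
3·x^5/40 + x^3/6 + x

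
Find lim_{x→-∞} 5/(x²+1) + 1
Evaluate the dominant behaviour as x → -∞; each term tends to a finite value or vanishes.
Limit = 1.

Final answer: 1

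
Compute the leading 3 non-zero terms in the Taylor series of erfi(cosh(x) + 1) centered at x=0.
13·x^4·e^(4)/(12·√(π)) + x^2·e^(4)/√(π) + erfi(2)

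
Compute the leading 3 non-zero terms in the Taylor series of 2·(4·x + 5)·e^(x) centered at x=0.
13·x^2 + 18·x + 10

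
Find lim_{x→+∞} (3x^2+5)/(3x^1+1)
This is an ∞/∞ indeterminate form as x → +∞.
Divide numerator and denominator by x^2 and let the lower-order terms vanish; the numerator's degree 2 exceeds the denominator's degree 1, so the quotient diverges.
Limit = ∞.

Final answer: ∞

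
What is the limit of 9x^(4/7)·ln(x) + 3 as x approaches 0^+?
The product is a 0·∞ indeterminate form at x → 0⁺.
Rewrite the product as 9·ln(x) / x^(-4/7) and apply L'Hôpital, or use the standard hierarchy x^(-4/7) ≫ |ln x| as x → 0⁺.
The indeterminate product → 0, so the limit = 3.

Final answer: 3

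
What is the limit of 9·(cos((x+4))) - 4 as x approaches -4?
Direct substitution at x = -4 gives 5.

Final answer: 5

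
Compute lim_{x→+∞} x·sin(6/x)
As x → +∞: let u = 6/x → 0⁺; then x·sin(6/x) = 6·sin(u)/u → 6·1 = 6.
Limit = 6.

Final answer: 6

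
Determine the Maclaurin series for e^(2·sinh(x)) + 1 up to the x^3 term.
5·x^3/3 + 2·x^2 + 2·x + 2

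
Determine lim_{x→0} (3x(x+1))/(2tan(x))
Both numerator and denominator → 0 as x → 0; this is a 0/0 indeterminate form.
Expand each to leading order near x = 0: numerator ~ 3·x, denominator ~ 2·x.
The limit of the ratio is 3/2.

Final answer: 3/2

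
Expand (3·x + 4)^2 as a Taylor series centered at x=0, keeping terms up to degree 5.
9·x^2 + 24·x + 16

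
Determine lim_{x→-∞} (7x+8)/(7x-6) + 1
Evaluate the dominant behaviour as x → -∞; each term tends to a finite value or vanishes.
Limit = 2.

Final answer: 2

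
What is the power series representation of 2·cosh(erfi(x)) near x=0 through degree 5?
x^4·(4/(3·π^2) + 8/(3·π)) + 4·x^2/π + 2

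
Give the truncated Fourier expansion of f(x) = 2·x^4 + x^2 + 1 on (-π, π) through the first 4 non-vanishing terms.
(92 - 16·π^2)·cos(x) + (-5 + 4·π^2)·cos(2·x) + (20/27 - 16·π^2/9)·cos(3·x) + 1 + π^2/3 + 2·π^4/5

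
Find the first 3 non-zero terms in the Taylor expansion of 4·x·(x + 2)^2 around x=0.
4·x^3 + 16·x^2 + 16·x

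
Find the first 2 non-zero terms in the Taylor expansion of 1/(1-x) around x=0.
x + 1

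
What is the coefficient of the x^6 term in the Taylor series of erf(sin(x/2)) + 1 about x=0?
Expand to order 6: erf(sin(x/2)) + 1 = 11·x^5/(640·√(π)) - x^3/(8·√(π)) + x/√(π) + 1 + O(x^7).
The coefficient of x^6 is 0.

Final answer: 0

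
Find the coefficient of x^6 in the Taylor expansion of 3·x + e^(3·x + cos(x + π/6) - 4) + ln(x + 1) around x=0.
-1/6 - 9271·√(3)·e^(-4 + √(3)/2)/23040 + 2539·e^(-4 + √(3)/2)/3072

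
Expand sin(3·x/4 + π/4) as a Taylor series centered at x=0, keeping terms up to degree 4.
27·√(2)·x^4/4096 - 9·√(2)·x^3/256 - 9·√(2)·x^2/64 + 3·√(2)·x/8 + √(2)/2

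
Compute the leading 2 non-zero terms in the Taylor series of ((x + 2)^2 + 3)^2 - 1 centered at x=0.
56·x + 48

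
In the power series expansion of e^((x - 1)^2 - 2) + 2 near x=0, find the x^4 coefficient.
Expand to order 4: e^((x - 1)^2 - 2) + 2 = 19·x^4·e^(-1)/6 - 10·x^3·e^(-1)/3 + 3·x^2·e^(-1) - 2·x·e^(-1) + e^(-1) + 2 + O(x^5).
The coefficient of x^4 is 19·e^(-1)/6.

Final answer: 19·e^(-1)/6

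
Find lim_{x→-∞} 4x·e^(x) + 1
The product is a 0·∞ indeterminate form at x → -∞.
Rewrite the product as 4x / e^(-x) (an ∞/∞ form) and apply L'Hôpital, or use the standard hierarchy e^(|x|) ≫ |x| as x → -∞.
The indeterminate product → 0, so the limit = 1.

Final answer: 1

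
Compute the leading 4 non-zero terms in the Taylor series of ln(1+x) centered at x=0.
-x^4/4 + x^3/3 - x^2/2 + x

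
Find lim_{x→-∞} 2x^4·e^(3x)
This is a 0·∞ indeterminate form at x → -∞.
Rewrite the product as 2x^4 / e^(-3x) (an ∞/∞ form) and apply L'Hôpital, or use the standard hierarchy e^(3|x|) ≫ |x^4| as x → -∞.
The indeterminate product → 0, so the limit = 0.

Final answer: 0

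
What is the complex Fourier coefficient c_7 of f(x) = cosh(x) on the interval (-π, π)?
Compute the real Fourier coefficients first: a_7 = -sinh(π)/(25·π), b_7 = 0.
Then c_7 = (a_7 − i·b_7)/2 = -sinh(π)/(50·π).

Final answer: -sinh(π)/(50·π)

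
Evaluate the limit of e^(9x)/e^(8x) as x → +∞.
This is an ∞/∞ indeterminate form as x → +∞.
Rewrite e^(9x)/e^(8x) = e^((9−8)x) = e^(x); the exponent coefficient is 1 > 0 so e^(x) → ∞.
Limit = ∞.

Final answer: ∞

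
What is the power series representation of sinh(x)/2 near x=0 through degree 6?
x^5/240 + x^3/12 + x/2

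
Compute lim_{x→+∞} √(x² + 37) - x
This is an ∞ − ∞ indeterminate form.
Multiply and divide by the conjugate √(x²+37) + x; the x² terms cancel, leaving 37/(√(x²+37)+x) → 0.
Limit = 0.

Final answer: 0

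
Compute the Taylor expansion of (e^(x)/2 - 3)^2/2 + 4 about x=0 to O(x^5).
x^4/48 - x^3/12 - x^2/2 - 5·x/4 + 57/8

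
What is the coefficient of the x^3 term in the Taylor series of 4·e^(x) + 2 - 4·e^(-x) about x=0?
Expand to order 3: 4·e^(x) + 2 - 4·e^(-x) = 4·x^3/3 + 8·x + 2 + O(x^4).
The coefficient of x^3 is 4/3.

Final answer: 4/3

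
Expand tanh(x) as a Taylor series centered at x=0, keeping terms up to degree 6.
2·x^5/15 - x^3/3 + x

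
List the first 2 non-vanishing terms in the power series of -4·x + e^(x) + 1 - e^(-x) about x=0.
1 - 2·x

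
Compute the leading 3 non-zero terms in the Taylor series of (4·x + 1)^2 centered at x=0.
16·x^2 + 8·x + 1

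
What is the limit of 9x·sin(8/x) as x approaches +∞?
As x → +∞: let u = 8/x → 0⁺; then 9·x·sin(8/x) = 9·8·sin(u)/u → 9·8·1 = 72.
Limit = 72.

Final answer: 72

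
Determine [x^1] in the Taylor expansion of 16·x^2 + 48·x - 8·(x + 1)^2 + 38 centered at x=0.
Expand to order 1: 16·x^2 + 48·x - 8·(x + 1)^2 + 38 = 32·x + 30 + O(x^2).
The coefficient of x^1 is 32.

Final answer: 32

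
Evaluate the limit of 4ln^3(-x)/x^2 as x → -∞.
This is an ∞/∞ indeterminate form as x → -∞.
Compare growth rates of the dominant terms (exponentials ≫ polynomials ≫ logarithms), or apply L'Hôpital's rule; the quotient → 0.
Limit = 0.

Final answer: 0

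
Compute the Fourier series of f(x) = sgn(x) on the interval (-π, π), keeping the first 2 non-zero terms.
4·sin(x)/π + 4·sin(3·x)/(3·π)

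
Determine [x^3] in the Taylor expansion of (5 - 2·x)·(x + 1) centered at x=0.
Expand to order 3: (5 - 2·x)·(x + 1) = -2·x^2 + 3·x + 5 + O(x^4).
The coefficient of x^3 is 0.

Final answer: 0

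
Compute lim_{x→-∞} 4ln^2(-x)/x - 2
The quotient is an ∞/∞ indeterminate form as x → -∞.
Compare growth rates of the dominant terms (exponentials ≫ polynomials ≫ logarithms), or apply L'Hôpital's rule; the quotient → 0.
Adding the constant: 0 - 2 = -2. Limit = -2.

Final answer: -2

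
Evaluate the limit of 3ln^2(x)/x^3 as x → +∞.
This is an ∞/∞ indeterminate form as x → +∞.
The polynomial denominator x^3 dominates the logarithmic numerator (any positive power of x ≫ ln^2(x) as x → ∞), so the quotient → 0.
Limit = 0.

Final answer: 0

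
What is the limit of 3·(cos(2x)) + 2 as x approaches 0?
Direct substitution at x = 0 gives 5.

Final answer: 5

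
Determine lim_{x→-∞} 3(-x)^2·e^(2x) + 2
The product is a 0·∞ indeterminate form at x → -∞.
Rewrite the product as 3(-x)^2 / e^(-2x) (an ∞/∞ form) and apply L'Hôpital, or use the standard hierarchy e^(2|x|) ≫ |(-x)^2| as x → -∞.
The indeterminate product → 0, so the limit = 2.

Final answer: 2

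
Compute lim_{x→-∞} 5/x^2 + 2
Evaluate the dominant behaviour as x → -∞; each term tends to a finite value or vanishes.
Limit = 2.

Final answer: 2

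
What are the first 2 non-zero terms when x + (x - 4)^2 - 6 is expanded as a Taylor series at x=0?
10 - 7·x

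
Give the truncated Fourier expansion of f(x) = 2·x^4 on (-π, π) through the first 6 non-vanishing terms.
(96 - 16·π^2)·cos(x) + (-6 + 4·π^2)·cos(2·x) + (32/27 - 16·π^2/9)·cos(3·x) + (-3/8 + π^2)·cos(4·x) + (96/625 - 16·π^2/25)·cos(5·x) + 2·π^4/5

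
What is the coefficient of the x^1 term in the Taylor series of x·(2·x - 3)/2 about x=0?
Expand to order 1: x·(2·x - 3)/2 = -3·x/2 + O(x^2).
The coefficient of x^1 is -3/2.

Final answer: -3/2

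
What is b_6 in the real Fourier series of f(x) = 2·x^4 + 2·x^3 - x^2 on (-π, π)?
b_6 = (1/π) ∫_{-π}^{π} f(x)·sin(6x) dx.
Evaluate the integral (use parity and integration by parts as needed): b_6 = 1/9 - 2·π^2/3.

Final answer: 1/9 - 2·π^2/3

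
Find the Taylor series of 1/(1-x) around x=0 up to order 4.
x^4 + x^3 + x^2 + x + 1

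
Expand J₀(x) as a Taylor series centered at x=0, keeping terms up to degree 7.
-x^6/2304 + x^4/64 - x^2/4 + 1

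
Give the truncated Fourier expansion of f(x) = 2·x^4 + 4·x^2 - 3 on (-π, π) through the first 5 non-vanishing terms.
(80 - 16·π^2)·cos(x) + (-2 + 4·π^2)·cos(2·x) + (-16·π^2/9 - 16/27)·cos(3·x) + (5/8 + π^2)·cos(4·x) - 3 + 4·π^2/3 + 2·π^4/5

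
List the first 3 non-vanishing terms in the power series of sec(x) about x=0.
5·x^4/24 + x^2/2 + 1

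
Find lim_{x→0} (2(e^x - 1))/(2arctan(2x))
Both numerator and denominator → 0 as x → 0; this is a 0/0 indeterminate form.
Expand each to leading order near x = 0: numerator ~ 2·x, denominator ~ 4·x.
The limit of the ratio is 1/2.

Final answer: 1/2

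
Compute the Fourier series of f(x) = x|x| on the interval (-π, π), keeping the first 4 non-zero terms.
(-8 + 2·π^2)·sin(x)/π - π·sin(2·x) + (-8 + 18·π^2)·sin(3·x)/(27·π) - π·sin(4·x)/2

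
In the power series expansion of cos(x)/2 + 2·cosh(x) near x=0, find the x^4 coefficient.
Expand to order 4: cos(x)/2 + 2·cosh(x) = 5·x^4/48 + 3·x^2/4 + 5/2 + O(x^5).
The coefficient of x^4 is 5/48.

Final answer: 5/48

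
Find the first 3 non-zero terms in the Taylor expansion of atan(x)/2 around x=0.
x^5/10 - x^3/6 + x/2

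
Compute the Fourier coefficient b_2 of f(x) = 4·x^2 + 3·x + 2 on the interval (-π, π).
b_2 = (1/π) ∫_{-π}^{π} f(x)·sin(2x) dx.
Evaluate the integral (use parity and integration by parts as needed): b_2 = -3.

Final answer: -3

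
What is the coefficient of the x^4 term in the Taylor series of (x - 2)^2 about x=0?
Expand to order 4: (x - 2)^2 = x^2 - 4·x + 4 + O(x^5).
The coefficient of x^4 is 0.

Final answer: 0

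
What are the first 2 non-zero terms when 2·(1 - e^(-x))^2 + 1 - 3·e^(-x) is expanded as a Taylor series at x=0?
3·x - 2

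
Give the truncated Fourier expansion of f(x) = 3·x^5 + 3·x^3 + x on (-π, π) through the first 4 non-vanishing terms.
(-114·π^2 + 6·π^4 + 686)·sin(x) + (-3·π^4 - 19 + 12·π^2)·sin(2·x) + (-22·π^2/9 + 62/27 + 2·π^4)·sin(3·x) + (-3·π^4/2 - 41/64 + 3·π^2/8)·sin(4·x)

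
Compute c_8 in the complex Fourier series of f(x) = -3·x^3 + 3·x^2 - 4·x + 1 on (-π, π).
Compute the real Fourier coefficients first: a_8 = 3/16, b_8 = 119/128 + 3·π^2/4.
Then c_8 = (a_8 − i·b_8)/2 = 3/32 - 3·i·π^2/8 - 119·i/256.

Final answer: 3/32 - 3·i·π^2/8 - 119·i/256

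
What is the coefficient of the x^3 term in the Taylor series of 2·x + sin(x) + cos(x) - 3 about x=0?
Expand to order 3: 2·x + sin(x) + cos(x) - 3 = -x^3/6 - x^2/2 + 3·x - 2 + O(x^4).
The coefficient of x^3 is -1/6.

Final answer: -1/6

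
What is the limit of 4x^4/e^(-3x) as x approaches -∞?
This is an ∞/∞ indeterminate form as x → -∞.
Compare growth rates of the dominant terms (exponentials ≫ polynomials ≫ logarithms), or apply L'Hôpital's rule; the quotient → 0.
Limit = 0.

Final answer: 0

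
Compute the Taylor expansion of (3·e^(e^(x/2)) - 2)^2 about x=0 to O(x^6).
x^5·(-2 + 3·e)^2·(13·e/(160·(-2 + 3·e)) + 105·e^(2)/(128·(-2 + 3·e)^2)) + x^4·(-2 + 3·e)^2·(15·e/(64·(-2 + 3·e)) + 3·e^(2)/(2·(-2 + 3·e)^2)) + x^3·(-2 + 3·e)^2·(5·e/(8·(-2 + 3·e)) + 9·e^(2)/(4·(-2 + 3·e)^2)) + x^2·(-2 + 3·e)^2·(9·e^(2)/(4·(-2 + 3·e)^2) + 3·e/(2·(-2 + 3·e))) + 3·e·x·(-2 + 3·e) + (-2 + 3·e)^2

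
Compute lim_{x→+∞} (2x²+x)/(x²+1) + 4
Evaluate the dominant behaviour as x → +∞; each term tends to a finite value or vanishes.
Limit = 6.

Final answer: 6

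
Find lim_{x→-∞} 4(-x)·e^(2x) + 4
The product is a 0·∞ indeterminate form at x → -∞.
Rewrite the product as 4(-x) / e^(-2x) (an ∞/∞ form) and apply L'Hôpital, or use the standard hierarchy e^(2|x|) ≫ |(-x)| as x → -∞.
The indeterminate product → 0, so the limit = 4.

Final answer: 4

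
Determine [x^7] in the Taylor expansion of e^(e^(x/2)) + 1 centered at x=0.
877·e/645120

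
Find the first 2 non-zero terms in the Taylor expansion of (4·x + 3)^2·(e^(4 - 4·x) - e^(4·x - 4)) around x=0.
x·(-12·e^(4) - 60·e^(-4)) - 9·e^(-4) + 9·e^(4)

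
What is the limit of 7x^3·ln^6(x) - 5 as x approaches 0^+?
The product is a 0·∞ indeterminate form at x → 0⁺.
Rewrite the product as 7·ln^6(x) / x^(-3) and apply L'Hôpital, or use the standard hierarchy x^(-3) ≫ |ln x|^6 as x → 0⁺.
The indeterminate product → 0, so the limit = -5.

Final answer: -5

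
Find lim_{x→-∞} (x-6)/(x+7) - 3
Evaluate the dominant behaviour as x → -∞; each term tends to a finite value or vanishes.
Limit = -2.

Final answer: -2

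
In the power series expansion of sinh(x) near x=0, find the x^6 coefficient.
Expand to order 6: sinh(x) = x^5/120 + x^3/6 + x + O(x^7).
The coefficient of x^6 is 0.

Final answer: 0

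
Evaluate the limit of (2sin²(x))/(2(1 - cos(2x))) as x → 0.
Both numerator and denominator → 0 as x → 0; this is a 0/0 indeterminate form.
Expand each to leading order near x = 0: numerator ~ 2·x^2, denominator ~ 4·x^2.
The limit of the ratio is 1/2.

Final answer: 1/2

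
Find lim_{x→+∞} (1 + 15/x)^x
As x → +∞: this is the defining limit (1 + 15/x)^x → e^15.
Limit = e^(15).

Final answer: e^(15)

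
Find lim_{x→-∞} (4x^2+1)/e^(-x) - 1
The quotient is an ∞/∞ indeterminate form as x → -∞.
Compare growth rates of the dominant terms (exponentials ≫ polynomials ≫ logarithms), or apply L'Hôpital's rule; the quotient → 0.
Adding the constant: 0 - 1 = -1. Limit = -1.

Final answer: -1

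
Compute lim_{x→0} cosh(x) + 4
Direct substitution at x = 0 gives 5.

Final answer: 5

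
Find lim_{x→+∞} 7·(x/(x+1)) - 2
Evaluate the dominant behaviour as x → +∞; each term tends to a finite value or vanishes.
Limit = 5.

Final answer: 5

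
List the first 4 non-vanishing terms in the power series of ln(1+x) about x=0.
-x^4/4 + x^3/3 - x^2/2 + x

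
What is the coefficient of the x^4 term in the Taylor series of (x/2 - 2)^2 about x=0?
Expand to order 4: (x/2 - 2)^2 = x^2/4 - 2·x + 4 + O(x^5).
The coefficient of x^4 is 0.

Final answer: 0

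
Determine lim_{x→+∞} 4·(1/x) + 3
Evaluate the dominant behaviour as x → +∞; each term tends to a finite value or vanishes.
Limit = 3.

Final answer: 3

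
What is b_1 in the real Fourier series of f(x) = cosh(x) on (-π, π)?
b_1 = (1/π) ∫_{-π}^{π} f(x)·sin(1x) dx.
Evaluate the integral (use parity and integration by parts as needed): b_1 = 0.

Final answer: 0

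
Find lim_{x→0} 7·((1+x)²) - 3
Direct substitution at x = 0 gives 4.

Final answer: 4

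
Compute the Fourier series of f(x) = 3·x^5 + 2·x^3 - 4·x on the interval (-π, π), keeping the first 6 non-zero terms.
(-116·π^2 + 6·π^4 + 688)·sin(x) + (-3·π^4 - 31/2 + 13·π^2)·sin(2·x) + (-28·π^2/9 - 16/27 + 2·π^4)·sin(3·x) + (-3·π^4/2 + 107/64 + 7·π^2/8)·sin(4·x) + (-4·π^2/25 - 976/625 + 6·π^4/5)·sin(5·x) + (-π^4 - π^2/9 + 73/54)·sin(6·x)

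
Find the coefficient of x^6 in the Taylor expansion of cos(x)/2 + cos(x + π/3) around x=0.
Expand to order 6: cos(x)/2 + cos(x + π/3) = -x^6/720 - √(3)·x^5/240 + x^4/24 + √(3)·x^3/12 - x^2/2 - √(3)·x/2 + 1 + O(x^7).
The coefficient of x^6 is -1/720.

Final answer: -1/720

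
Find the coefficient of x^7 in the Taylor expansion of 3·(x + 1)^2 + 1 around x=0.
Expand to order 7: 3·(x + 1)^2 + 1 = 3·x^2 + 6·x + 4 + O(x^8).
The coefficient of x^7 is 0.

Final answer: 0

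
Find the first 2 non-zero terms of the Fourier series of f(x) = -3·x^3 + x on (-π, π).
(38 - 6·π^2)·sin(x) + (-11/2 + 3·π^2)·sin(2·x)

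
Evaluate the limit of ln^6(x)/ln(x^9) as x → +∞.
This is an ∞/∞ indeterminate form as x → +∞.
Write ln(x^9) = 9·ln(x), reducing the quotient to ln^5(x)/9 → ∞.
Limit = ∞.

Final answer: ∞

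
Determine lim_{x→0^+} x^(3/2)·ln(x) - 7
The product is a 0·∞ indeterminate form at x → 0⁺.
Rewrite the product as ln(x) / x^(-3/2) and apply L'Hôpital, or use the standard hierarchy x^(-3/2) ≫ |ln x| as x → 0⁺.
The indeterminate product → 0, so the limit = -7.

Final answer: -7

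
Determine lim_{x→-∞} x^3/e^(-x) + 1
The quotient is an ∞/∞ indeterminate form as x → -∞.
Compare growth rates of the dominant terms (exponentials ≫ polynomials ≫ logarithms), or apply L'Hôpital's rule; the quotient → 0.
Adding the constant: 0 + 1 = 1. Limit = 1.

Final answer: 1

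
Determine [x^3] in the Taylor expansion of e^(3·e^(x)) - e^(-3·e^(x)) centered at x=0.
Expand to order 3: e^(3·e^(x)) - e^(-3·e^(x)) = x^3·(e^(-3)/2 + 19·e^(3)/2) + x^2·(-3·e^(-3) + 6·e^(3)) + x·(3·e^(-3) + 3·e^(3)) - e^(-3) + e^(3) + O(x^4).
The coefficient of x^3 is e^(-3)/2 + 19·e^(3)/2.

Final answer: e^(-3)/2 + 19·e^(3)/2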